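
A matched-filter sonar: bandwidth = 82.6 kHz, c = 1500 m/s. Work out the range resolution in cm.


dR = c/(2*BW) = 1500 / (2 * 82.6e3) = 0.0091 m = 0.91 cm

0.91 cm


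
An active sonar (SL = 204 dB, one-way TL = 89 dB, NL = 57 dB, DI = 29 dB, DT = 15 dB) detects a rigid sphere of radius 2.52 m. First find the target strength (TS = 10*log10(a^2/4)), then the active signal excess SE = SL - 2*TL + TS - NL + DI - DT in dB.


Step 1: TS = 10*log10(2.52^2/4) = 2.01 dB
Step 2: SE = SL - 2*TL + TS - NL + DI - DT = 204 - 2*89 + (2.01) - 57 + 29 - 15 = -14.99

-14.99 dB


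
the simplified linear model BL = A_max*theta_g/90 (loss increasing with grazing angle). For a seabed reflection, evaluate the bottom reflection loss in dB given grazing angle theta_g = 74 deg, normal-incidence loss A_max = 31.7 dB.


26.06 dB


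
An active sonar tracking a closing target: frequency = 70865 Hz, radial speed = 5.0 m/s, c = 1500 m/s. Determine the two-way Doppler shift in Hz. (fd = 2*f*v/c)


fd = 2*f*v/c = 2 * 70865 * 5.0 / 1500 = 472.43

472.43 Hz


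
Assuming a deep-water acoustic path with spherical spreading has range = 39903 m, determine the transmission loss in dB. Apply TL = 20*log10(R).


TL = 20*log10(39903) = 92.02

92.02 dB


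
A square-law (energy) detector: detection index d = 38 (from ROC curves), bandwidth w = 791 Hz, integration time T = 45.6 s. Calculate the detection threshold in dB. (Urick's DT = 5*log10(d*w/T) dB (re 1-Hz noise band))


14.09 dB


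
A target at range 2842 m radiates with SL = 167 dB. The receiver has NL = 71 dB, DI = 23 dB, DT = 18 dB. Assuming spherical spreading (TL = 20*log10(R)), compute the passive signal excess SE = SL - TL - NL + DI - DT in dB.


31.93 dB


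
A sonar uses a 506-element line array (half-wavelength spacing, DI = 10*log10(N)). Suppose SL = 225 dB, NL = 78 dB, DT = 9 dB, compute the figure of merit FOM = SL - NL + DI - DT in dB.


Step 1: DI = 10*log10(506) = 27.04 dB
Step 2: FOM = SL - NL + DI - DT = 225 - 78 + 27.04 - 9 = 165.04

165.04 dB


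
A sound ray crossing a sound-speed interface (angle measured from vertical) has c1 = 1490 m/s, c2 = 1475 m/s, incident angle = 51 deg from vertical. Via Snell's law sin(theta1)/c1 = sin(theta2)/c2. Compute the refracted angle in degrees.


sin(theta2) = (c2/c1)*sin(theta1) = (1475/1490)*sin(51 deg) = 0.76932
theta2 = arcsin(0.76932) = 50.29

50.29 deg


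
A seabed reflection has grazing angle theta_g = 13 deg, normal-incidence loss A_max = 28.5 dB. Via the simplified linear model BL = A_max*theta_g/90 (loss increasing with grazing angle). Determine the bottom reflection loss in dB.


BL = A_max * theta_g / 90 = 28.5 * 13 / 90 = 4.12

4.12 dB


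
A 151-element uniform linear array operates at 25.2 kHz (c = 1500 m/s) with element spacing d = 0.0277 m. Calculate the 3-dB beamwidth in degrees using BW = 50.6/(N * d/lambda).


0.72 deg


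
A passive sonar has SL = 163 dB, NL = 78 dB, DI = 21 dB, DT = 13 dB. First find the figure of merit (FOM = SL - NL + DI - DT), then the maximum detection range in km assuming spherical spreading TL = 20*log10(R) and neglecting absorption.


Step 1: FOM = SL - NL + DI - DT = 163 - 78 + 21 - 13 = 93 dB
Step 2: at max range FOM = TL = 20*log10(R), so R = 10^(93/20) = 44668.36 m = 44.67 km

44.67 km


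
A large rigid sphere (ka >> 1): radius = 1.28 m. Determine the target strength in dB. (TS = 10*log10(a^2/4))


TS = 10*log10(1.28^2 / 4) = 10*log10(0.4096) = -3.88

-3.88 dB


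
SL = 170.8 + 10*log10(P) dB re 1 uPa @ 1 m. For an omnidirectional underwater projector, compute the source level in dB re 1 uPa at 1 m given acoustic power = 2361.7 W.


SL = 170.8 + 10*log10(2361.7) = 170.8 + 33.73 = 204.53

204.53 dB


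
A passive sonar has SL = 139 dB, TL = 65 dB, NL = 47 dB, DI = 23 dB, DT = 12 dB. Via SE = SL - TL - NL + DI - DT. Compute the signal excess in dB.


38 dB


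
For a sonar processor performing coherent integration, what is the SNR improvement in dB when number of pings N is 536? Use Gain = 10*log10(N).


27.29 dB


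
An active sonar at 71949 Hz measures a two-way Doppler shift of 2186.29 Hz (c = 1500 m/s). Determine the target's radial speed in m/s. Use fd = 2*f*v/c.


From fd = 2*f*v/c, v = c*fd/(2*f) = 1500 * 2186.29 / (2*71949) = 22.79

22.79 m/s


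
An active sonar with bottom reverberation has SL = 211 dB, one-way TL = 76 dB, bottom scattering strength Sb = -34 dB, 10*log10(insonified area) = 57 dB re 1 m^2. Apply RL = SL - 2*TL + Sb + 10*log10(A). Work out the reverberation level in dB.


RL = SL - 2*TL + Sb + 10*log10(A) = 211 - 2*76 + (-34) + 57 = 82

82 dB


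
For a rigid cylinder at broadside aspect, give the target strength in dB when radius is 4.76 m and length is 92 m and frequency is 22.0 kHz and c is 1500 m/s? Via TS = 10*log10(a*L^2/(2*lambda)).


lambda = 1500/22000 = 0.06818 m
TS = 10*log10(4.76*92^2/(2*0.06818)) = 54.7

54.7 dB


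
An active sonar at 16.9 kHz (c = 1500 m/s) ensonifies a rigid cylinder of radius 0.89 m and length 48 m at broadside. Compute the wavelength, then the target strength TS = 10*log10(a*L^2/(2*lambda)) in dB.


Step 1: lambda = c/f = 1500/16900 = 0.08876 m
Step 2: TS = 10*log10(a*L^2/(2*lambda)) = 10*log10(0.89*48^2/(2*0.08876)) = 40.63

40.63 dB


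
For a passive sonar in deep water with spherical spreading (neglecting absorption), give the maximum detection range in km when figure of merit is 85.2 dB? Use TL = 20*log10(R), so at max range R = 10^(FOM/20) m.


18.2 km


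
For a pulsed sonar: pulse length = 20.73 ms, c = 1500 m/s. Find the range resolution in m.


dR = c*tau/2 = 1500 * 20.73e-3 / 2 = 15.5475

15.5475 m


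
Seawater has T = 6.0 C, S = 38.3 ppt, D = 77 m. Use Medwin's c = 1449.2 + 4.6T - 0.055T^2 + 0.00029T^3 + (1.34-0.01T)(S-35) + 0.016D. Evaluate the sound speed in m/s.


1480.34 m/s


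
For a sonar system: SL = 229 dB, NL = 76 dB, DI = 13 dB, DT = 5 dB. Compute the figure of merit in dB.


161 dB


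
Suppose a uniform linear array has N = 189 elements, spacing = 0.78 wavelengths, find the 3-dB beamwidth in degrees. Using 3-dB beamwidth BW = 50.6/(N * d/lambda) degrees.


BW = 50.6 / (189 * 0.78) = 50.6 / 147.42 = 0.34

0.34 deg


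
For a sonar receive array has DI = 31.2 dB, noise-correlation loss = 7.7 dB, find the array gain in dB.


23.5 dB


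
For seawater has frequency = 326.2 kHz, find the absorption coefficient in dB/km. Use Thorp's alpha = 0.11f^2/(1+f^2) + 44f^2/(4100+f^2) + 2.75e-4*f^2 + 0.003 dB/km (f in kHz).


71.742 dB/km


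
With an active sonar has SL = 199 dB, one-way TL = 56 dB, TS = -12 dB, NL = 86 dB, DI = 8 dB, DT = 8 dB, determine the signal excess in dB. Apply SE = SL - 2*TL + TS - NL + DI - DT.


-11 dB


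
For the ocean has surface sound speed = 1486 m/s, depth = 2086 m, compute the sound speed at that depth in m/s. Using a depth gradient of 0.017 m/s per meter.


c = 1486 + 0.017 * 2086 = 1521.462

1521.462 m/s


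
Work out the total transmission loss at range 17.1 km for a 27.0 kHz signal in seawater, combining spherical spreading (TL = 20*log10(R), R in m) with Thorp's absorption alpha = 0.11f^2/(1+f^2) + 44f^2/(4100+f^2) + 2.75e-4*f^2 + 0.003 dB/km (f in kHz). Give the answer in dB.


Step 1 (Thorp): alpha = 0.11*729.0/(1+729.0) + 44*729.0/(4100+729.0) + 2.75e-4*729.0 + 0.003 = 6.9557 dB/km
Step 2: TL_spread = 20*log10(17100) = 84.66 dB
Step 3: TL_abs = alpha*R = 6.9557 * 17.1 = 118.94 dB
Step 4: TL_total = 84.66 + 118.94 = 203.6

203.6 dB


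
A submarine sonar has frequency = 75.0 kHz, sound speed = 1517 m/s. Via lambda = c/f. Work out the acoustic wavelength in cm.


2.02 cm


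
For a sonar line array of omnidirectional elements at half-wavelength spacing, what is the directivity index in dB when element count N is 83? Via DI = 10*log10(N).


19.19 dB


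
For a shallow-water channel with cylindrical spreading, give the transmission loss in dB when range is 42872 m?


TL = 10*log10(42872) = 46.32

46.32 dB


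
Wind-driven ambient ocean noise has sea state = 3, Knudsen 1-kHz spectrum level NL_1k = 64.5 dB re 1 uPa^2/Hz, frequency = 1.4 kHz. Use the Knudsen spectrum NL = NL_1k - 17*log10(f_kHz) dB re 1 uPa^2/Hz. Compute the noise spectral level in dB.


NL = NL_1k - 17*log10(f_kHz) = 64.5 - 17*log10(1.4) = 64.5 - (2.48) = 62.02

62.02 dB


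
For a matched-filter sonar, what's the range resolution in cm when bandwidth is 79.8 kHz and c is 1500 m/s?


dR = c/(2*BW) = 1500 / (2 * 79.8e3) = 0.0094 m = 0.94 cm

0.94 cm


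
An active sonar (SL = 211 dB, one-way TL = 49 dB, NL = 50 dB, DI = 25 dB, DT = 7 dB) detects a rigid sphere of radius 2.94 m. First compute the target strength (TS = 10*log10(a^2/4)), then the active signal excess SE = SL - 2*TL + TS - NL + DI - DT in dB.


Step 1: TS = 10*log10(2.94^2/4) = 3.35 dB
Step 2: SE = SL - 2*TL + TS - NL + DI - DT = 211 - 2*49 + (3.35) - 50 + 25 - 7 = 84.35

84.35 dB


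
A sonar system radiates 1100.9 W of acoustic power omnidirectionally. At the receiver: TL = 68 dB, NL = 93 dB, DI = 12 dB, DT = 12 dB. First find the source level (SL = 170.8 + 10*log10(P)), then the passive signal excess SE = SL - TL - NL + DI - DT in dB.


Step 1: SL = 170.8 + 10*log10(1100.9) = 201.22 dB
Step 2: SE = SL - TL - NL + DI - DT = 201.22 - 68 - 93 + 12 - 12 = 40.22

40.22 dB


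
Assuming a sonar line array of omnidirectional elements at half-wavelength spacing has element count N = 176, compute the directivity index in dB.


DI = 10*log10(176) = 22.46

22.46 dB


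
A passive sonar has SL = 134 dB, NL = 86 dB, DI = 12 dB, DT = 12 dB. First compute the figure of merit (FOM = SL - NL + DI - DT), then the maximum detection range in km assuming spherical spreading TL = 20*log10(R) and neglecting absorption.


Step 1: FOM = SL - NL + DI - DT = 134 - 86 + 12 - 12 = 48 dB
Step 2: at max range FOM = TL = 20*log10(R), so R = 10^(48/20) = 251.19 m = 0.25 km

0.25 km


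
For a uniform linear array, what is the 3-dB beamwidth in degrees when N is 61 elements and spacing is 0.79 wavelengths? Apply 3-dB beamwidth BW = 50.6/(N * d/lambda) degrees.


1.05 deg


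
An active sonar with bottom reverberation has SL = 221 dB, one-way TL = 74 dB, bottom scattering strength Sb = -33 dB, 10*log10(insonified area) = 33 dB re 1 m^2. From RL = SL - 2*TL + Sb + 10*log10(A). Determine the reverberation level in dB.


RL = SL - 2*TL + Sb + 10*log10(A) = 221 - 2*74 + (-33) + 33 = 73

73 dB


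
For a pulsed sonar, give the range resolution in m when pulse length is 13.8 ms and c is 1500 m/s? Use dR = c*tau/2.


dR = c*tau/2 = 1500 * 13.8e-3 / 2 = 10.35

10.35 m


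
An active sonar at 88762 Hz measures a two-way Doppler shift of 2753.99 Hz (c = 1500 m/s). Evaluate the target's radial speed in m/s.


From fd = 2*f*v/c, v = c*fd/(2*f) = 1500 * 2753.99 / (2*88762) = 23.27

23.27 m/s


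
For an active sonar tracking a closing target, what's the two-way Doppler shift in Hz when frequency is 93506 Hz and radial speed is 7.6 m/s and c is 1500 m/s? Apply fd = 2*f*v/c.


fd = 2*f*v/c = 2 * 93506 * 7.6 / 1500 = 947.53

947.53 Hz


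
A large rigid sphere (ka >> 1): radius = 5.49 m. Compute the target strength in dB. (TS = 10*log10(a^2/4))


8.77 dB


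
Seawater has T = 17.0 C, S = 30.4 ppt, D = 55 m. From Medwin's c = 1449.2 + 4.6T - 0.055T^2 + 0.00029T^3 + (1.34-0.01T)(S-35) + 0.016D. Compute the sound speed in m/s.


1508.43 m/s


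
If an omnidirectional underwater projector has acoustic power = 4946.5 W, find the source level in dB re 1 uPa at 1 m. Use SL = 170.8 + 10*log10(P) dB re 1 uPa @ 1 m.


SL = 170.8 + 10*log10(4946.5) = 170.8 + 36.94 = 207.74

207.74 dB


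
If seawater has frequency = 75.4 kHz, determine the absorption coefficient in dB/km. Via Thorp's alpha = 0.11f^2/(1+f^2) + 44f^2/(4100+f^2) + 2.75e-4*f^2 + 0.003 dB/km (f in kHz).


f^2 = 5685.16
alpha = 0.11*5685.16/(1+5685.16) + 44*5685.16/(4100+5685.16) + 2.75e-4*5685.16 + 0.003 = 27.24

27.24 dB/km


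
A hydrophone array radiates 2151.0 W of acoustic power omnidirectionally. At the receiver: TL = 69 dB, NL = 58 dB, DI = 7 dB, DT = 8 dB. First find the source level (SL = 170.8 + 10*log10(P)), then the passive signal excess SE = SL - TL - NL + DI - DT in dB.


Step 1: SL = 170.8 + 10*log10(2151.0) = 204.13 dB
Step 2: SE = SL - TL - NL + DI - DT = 204.13 - 69 - 58 + 7 - 8 = 76.13

76.13 dB


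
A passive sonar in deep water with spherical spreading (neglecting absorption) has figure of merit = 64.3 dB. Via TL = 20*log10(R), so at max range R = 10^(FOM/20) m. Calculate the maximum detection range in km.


1.64 km


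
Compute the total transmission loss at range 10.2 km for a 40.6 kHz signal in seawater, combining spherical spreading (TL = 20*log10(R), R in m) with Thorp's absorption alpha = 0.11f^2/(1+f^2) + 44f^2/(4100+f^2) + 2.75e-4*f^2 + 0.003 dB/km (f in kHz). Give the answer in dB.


Step 1 (Thorp): alpha = 0.11*1648.36/(1+1648.36) + 44*1648.36/(4100+1648.36) + 2.75e-4*1648.36 + 0.003 = 13.1834 dB/km
Step 2: TL_spread = 20*log10(10200) = 80.17 dB
Step 3: TL_abs = alpha*R = 13.1834 * 10.2 = 134.47 dB
Step 4: TL_total = 80.17 + 134.47 = 214.64

214.64 dB


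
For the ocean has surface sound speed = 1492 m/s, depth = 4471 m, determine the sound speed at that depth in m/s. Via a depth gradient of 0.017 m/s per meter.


c = 1492 + 0.017 * 4471 = 1568.007

1568.007 m/s


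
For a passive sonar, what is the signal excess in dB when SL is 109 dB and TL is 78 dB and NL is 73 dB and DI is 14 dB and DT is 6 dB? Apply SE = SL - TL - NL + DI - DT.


SE = SL - TL - NL + DI - DT = 109 - 78 - 73 + 14 - 6 = -34

-34 dB


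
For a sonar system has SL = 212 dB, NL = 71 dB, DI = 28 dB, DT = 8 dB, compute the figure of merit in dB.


FOM = SL - NL + DI - DT = 212 - 71 + 28 - 8 = 161

161 dB


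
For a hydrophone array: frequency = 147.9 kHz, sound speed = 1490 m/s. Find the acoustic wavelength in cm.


lambda = c/f = 1490 / 147900 = 0.0101 m = 1.01 cm

1.01 cm


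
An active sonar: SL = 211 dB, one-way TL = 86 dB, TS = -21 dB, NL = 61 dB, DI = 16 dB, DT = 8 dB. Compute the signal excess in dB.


-35 dB


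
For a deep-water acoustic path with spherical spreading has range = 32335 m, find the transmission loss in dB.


TL = 20*log10(32335) = 90.19

90.19 dB


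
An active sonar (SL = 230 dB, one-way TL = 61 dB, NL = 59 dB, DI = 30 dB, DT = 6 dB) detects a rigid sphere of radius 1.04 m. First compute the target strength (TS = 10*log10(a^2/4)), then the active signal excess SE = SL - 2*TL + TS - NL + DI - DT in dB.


Step 1: TS = 10*log10(1.04^2/4) = -5.68 dB
Step 2: SE = SL - 2*TL + TS - NL + DI - DT = 230 - 2*61 + (-5.68) - 59 + 30 - 6 = 67.32

67.32 dB


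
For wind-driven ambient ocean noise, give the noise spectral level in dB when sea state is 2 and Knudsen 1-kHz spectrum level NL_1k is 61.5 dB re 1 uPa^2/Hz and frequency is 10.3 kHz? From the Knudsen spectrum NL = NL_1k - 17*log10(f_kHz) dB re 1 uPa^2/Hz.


NL = NL_1k - 17*log10(f_kHz) = 61.5 - 17*log10(10.3) = 61.5 - (17.22) = 44.28

44.28 dB


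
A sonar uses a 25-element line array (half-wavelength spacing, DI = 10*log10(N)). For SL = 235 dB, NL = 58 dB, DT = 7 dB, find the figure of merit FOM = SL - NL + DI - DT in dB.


Step 1: DI = 10*log10(25) = 13.98 dB
Step 2: FOM = SL - NL + DI - DT = 235 - 58 + 13.98 - 7 = 183.98

183.98 dB


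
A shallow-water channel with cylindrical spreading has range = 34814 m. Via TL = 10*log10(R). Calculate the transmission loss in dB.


45.42 dB


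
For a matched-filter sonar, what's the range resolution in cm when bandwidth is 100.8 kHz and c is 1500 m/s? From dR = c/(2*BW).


0.74 cm


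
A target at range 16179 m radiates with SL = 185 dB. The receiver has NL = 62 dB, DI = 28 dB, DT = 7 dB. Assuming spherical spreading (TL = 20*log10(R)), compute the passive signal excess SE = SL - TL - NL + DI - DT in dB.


Step 1: TL = 20*log10(16179) = 84.18 dB
Step 2: SE = 185 - 84.18 - 62 + 28 - 7 = 59.82

59.82 dB


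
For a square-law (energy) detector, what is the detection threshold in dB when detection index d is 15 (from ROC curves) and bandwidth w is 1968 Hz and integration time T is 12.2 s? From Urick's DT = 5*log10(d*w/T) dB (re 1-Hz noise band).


16.92 dB


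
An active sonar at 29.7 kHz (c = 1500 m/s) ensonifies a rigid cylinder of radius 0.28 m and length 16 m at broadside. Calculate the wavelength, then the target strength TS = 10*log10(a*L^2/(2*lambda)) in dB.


Step 1: lambda = c/f = 1500/29700 = 0.05051 m
Step 2: TS = 10*log10(a*L^2/(2*lambda)) = 10*log10(0.28*16^2/(2*0.05051)) = 28.51

28.51 dB


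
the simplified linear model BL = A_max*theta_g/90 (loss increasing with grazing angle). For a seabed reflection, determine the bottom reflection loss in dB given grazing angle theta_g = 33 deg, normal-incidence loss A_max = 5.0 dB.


1.83 dB


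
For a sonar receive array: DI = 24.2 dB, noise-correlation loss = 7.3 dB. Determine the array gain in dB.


AG = DI - L_corr = 24.2 - 7.3 = 16.9

16.9 dB


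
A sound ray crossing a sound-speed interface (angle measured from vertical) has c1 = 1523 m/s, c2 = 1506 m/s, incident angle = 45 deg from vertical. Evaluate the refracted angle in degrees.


sin(theta2) = (c2/c1)*sin(theta1) = (1506/1523)*sin(45 deg) = 0.69921
theta2 = arcsin(0.69921) = 44.36

44.36 deg


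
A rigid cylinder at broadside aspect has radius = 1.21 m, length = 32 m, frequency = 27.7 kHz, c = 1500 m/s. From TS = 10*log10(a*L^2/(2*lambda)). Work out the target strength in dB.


lambda = 1500/27700 = 0.05415 m
TS = 10*log10(1.21*32^2/(2*0.05415)) = 40.58

40.58 dB


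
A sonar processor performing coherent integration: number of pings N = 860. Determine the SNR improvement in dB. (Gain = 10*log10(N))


Gain = 10*log10(860) = 29.34

29.34 dB


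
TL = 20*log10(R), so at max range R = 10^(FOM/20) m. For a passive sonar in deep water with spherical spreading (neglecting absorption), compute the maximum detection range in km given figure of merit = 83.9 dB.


At max range FOM = TL, so 20*log10(R) = 83.9
R = 10^(83.9/20) = 15667.51 m = 15.67 km

15.67 km


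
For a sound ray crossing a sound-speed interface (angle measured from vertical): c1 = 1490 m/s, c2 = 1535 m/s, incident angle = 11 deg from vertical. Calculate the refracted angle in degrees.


sin(theta2) = (c2/c1)*sin(theta1) = (1535/1490)*sin(11 deg) = 0.19657
theta2 = arcsin(0.19657) = 11.34

11.34 deg


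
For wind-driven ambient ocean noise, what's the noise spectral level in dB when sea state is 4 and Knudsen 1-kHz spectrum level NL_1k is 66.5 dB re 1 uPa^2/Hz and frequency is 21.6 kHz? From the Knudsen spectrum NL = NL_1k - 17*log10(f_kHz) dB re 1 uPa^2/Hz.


NL = NL_1k - 17*log10(f_kHz) = 66.5 - 17*log10(21.6) = 66.5 - (22.69) = 43.81

43.81 dB


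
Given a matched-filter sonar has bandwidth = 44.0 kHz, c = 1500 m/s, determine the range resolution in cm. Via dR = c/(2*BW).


dR = c/(2*BW) = 1500 / (2 * 44.0e3) = 0.017 m = 1.7 cm

1.7 cm


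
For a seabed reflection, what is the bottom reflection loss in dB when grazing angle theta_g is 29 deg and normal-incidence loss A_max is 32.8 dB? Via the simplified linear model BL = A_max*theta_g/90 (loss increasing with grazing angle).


BL = A_max * theta_g / 90 = 32.8 * 29 / 90 = 10.57

10.57 dB


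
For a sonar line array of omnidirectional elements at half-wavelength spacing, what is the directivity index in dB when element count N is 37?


DI = 10*log10(37) = 15.68

15.68 dB


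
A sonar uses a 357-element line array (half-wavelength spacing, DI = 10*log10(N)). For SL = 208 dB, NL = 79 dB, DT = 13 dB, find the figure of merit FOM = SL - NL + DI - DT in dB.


Step 1: DI = 10*log10(357) = 25.53 dB
Step 2: FOM = SL - NL + DI - DT = 208 - 79 + 25.53 - 13 = 141.53

141.53 dB


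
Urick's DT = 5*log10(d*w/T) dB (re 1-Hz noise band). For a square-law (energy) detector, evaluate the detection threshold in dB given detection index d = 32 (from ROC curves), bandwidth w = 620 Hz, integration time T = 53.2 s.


DT = 5*log10(d*w/T) = 5*log10(32 * 620 / 53.2) = 5*log10(372.93) = 12.86

12.86 dB


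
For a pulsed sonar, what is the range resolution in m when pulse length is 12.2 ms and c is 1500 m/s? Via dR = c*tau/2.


dR = c*tau/2 = 1500 * 12.2e-3 / 2 = 9.15

9.15 m


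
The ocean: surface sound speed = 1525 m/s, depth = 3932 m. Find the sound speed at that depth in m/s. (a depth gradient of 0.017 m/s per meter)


c = 1525 + 0.017 * 3932 = 1591.844

1591.844 m/s


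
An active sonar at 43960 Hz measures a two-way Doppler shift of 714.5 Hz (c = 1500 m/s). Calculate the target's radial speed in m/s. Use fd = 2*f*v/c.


From fd = 2*f*v/c, v = c*fd/(2*f) = 1500 * 714.5 / (2*43960) = 12.19

12.19 m/s


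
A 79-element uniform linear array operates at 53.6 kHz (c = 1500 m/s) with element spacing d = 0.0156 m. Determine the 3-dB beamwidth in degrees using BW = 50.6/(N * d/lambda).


1.15 deg


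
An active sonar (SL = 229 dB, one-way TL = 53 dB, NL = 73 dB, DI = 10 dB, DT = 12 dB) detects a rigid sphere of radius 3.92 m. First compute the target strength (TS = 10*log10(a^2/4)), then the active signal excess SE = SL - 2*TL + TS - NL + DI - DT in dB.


Step 1: TS = 10*log10(3.92^2/4) = 5.85 dB
Step 2: SE = SL - 2*TL + TS - NL + DI - DT = 229 - 2*53 + (5.85) - 73 + 10 - 12 = 53.85

53.85 dB


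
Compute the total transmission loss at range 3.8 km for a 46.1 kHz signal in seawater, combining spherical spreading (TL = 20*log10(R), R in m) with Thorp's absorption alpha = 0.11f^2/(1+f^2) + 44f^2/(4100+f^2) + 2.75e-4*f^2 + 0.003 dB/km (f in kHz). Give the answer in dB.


Step 1 (Thorp): alpha = 0.11*2125.21/(1+2125.21) + 44*2125.21/(4100+2125.21) + 2.75e-4*2125.21 + 0.003 = 15.7184 dB/km
Step 2: TL_spread = 20*log10(3800) = 71.6 dB
Step 3: TL_abs = alpha*R = 15.7184 * 3.8 = 59.73 dB
Step 4: TL_total = 71.6 + 59.73 = 131.33

131.33 dB


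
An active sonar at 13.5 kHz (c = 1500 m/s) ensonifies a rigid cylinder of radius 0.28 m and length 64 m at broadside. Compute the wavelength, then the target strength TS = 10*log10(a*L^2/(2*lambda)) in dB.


Step 1: lambda = c/f = 1500/13500 = 0.11111 m
Step 2: TS = 10*log10(a*L^2/(2*lambda)) = 10*log10(0.28*64^2/(2*0.11111)) = 37.13

37.13 dB


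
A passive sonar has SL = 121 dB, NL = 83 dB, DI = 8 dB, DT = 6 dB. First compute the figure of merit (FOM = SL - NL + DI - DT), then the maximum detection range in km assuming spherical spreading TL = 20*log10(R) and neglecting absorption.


Step 1: FOM = SL - NL + DI - DT = 121 - 83 + 8 - 6 = 40 dB
Step 2: at max range FOM = TL = 20*log10(R), so R = 10^(40/20) = 100.0 m = 0.1 km

0.1 km


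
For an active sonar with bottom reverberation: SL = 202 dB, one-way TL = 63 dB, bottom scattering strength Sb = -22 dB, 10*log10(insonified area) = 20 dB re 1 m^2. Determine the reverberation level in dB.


RL = SL - 2*TL + Sb + 10*log10(A) = 202 - 2*63 + (-22) + 20 = 74

74 dB


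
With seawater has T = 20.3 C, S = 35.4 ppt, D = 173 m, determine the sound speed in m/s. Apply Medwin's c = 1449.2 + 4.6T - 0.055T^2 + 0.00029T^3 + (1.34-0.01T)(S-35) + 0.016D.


c = 1449.2 + 4.6*20.3 - 0.055*20.3^2 + 0.00029*20.3^3 + (1.34 - 0.01*20.3)*(35.4 - 35) + 0.016*173 = 1525.56

1525.56 m/s


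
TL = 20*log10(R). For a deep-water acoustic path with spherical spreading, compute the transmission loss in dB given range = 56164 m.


94.99 dB


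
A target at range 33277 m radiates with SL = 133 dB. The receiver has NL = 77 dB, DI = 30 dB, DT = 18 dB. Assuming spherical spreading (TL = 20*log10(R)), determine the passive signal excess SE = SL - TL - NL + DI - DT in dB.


Step 1: TL = 20*log10(33277) = 90.44 dB
Step 2: SE = 133 - 90.44 - 77 + 30 - 18 = -22.44

-22.44 dB


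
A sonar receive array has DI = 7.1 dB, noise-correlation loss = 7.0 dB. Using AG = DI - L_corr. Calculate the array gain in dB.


AG = DI - L_corr = 7.1 - 7.0 = 0.1

0.1 dB


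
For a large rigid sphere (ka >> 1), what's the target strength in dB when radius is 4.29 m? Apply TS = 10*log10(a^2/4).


TS = 10*log10(4.29^2 / 4) = 10*log10(4.601025) = 6.63

6.63 dB


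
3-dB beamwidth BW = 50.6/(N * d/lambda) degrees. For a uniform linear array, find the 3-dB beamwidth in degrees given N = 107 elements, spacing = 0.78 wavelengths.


BW = 50.6 / (107 * 0.78) = 50.6 / 83.46 = 0.61

0.61 deg


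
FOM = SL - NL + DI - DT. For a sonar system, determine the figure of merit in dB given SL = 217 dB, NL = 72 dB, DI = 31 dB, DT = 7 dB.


FOM = SL - NL + DI - DT = 217 - 72 + 31 - 7 = 169

169 dB


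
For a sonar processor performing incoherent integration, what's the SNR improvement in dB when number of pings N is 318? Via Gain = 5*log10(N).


Gain = 5*log10(318) = 12.51

12.51 dB


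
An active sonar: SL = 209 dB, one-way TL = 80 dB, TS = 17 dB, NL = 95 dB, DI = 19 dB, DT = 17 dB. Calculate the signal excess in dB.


-27 dB


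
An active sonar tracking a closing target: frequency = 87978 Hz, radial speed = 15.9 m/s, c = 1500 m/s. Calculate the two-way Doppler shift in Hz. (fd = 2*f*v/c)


fd = 2*f*v/c = 2 * 87978 * 15.9 / 1500 = 1865.13

1865.13 Hz


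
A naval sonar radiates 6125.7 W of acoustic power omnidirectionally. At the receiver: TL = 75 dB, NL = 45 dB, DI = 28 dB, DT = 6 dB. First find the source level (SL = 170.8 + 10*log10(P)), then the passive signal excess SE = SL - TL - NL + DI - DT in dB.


Step 1: SL = 170.8 + 10*log10(6125.7) = 208.67 dB
Step 2: SE = SL - TL - NL + DI - DT = 208.67 - 75 - 45 + 28 - 6 = 110.67

110.67 dB


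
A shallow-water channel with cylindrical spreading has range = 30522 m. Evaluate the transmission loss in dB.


TL = 10*log10(30522) = 44.85

44.85 dB


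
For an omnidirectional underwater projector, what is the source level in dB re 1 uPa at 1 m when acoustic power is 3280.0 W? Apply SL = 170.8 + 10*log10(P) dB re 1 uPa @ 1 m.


SL = 170.8 + 10*log10(3280.0) = 170.8 + 35.16 = 205.96

205.96 dB


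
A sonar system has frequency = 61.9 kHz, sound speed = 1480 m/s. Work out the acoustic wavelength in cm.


2.39 cm


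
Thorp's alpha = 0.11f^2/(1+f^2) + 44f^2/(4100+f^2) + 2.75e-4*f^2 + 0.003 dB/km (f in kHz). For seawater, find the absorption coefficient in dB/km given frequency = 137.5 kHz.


f^2 = 18906.25
alpha = 0.11*18906.25/(1+18906.25) + 44*18906.25/(4100+18906.25) + 2.75e-4*18906.25 + 0.003 = 41.471

41.471 dB/km


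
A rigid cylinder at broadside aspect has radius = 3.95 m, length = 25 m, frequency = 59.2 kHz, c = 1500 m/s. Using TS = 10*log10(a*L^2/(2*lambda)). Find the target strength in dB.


46.88 dB


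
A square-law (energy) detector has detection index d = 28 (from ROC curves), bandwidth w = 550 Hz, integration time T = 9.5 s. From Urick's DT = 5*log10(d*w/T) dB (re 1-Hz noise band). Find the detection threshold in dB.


16.05 dB


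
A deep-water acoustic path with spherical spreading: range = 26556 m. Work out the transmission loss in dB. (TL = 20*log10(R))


TL = 20*log10(26556) = 88.48

88.48 dB


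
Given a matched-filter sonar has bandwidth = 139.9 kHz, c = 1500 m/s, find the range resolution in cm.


dR = c/(2*BW) = 1500 / (2 * 139.9e3) = 0.0054 m = 0.54 cm

0.54 cm


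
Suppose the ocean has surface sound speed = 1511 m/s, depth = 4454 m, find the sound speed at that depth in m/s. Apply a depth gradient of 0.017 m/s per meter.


c = 1511 + 0.017 * 4454 = 1586.718

1586.718 m/s


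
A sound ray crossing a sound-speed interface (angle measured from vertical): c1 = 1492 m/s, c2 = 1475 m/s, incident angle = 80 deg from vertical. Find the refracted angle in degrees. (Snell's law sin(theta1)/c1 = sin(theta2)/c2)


sin(theta2) = (c2/c1)*sin(theta1) = (1475/1492)*sin(80 deg) = 0.97359
theta2 = arcsin(0.97359) = 76.8

76.8 deg


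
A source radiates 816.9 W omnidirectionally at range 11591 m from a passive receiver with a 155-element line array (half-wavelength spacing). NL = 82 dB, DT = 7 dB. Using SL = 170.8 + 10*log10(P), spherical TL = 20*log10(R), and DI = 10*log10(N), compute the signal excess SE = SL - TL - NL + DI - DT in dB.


Step 1: SL = 170.8 + 10*log10(816.9) = 199.92 dB
Step 2: TL = 20*log10(11591) = 81.28 dB
Step 3: DI = 10*log10(155) = 21.9 dB
Step 4: SE = SL - TL - NL + DI - DT = 199.92 - 81.28 - 82 + 21.9 - 7 = 51.54

51.54 dB


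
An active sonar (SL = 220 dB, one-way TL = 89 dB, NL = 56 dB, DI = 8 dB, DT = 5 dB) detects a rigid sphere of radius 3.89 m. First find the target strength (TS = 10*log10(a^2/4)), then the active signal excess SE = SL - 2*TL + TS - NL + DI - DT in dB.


Step 1: TS = 10*log10(3.89^2/4) = 5.78 dB
Step 2: SE = SL - 2*TL + TS - NL + DI - DT = 220 - 2*89 + (5.78) - 56 + 8 - 5 = -5.22

-5.22 dB


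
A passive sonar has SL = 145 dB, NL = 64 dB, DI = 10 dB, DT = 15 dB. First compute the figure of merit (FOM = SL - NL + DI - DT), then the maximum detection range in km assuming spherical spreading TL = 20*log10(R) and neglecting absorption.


Step 1: FOM = SL - NL + DI - DT = 145 - 64 + 10 - 15 = 76 dB
Step 2: at max range FOM = TL = 20*log10(R), so R = 10^(76/20) = 6309.57 m = 6.31 km

6.31 km


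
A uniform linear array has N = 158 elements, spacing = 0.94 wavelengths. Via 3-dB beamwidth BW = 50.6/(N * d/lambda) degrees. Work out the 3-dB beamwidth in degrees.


BW = 50.6 / (158 * 0.94) = 50.6 / 148.52 = 0.34

0.34 deg


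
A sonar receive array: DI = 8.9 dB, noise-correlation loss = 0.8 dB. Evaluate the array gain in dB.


AG = DI - L_corr = 8.9 - 0.8 = 8.1

8.1 dB


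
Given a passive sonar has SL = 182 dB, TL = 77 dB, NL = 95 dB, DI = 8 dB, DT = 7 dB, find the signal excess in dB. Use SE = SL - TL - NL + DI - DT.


SE = SL - TL - NL + DI - DT = 182 - 77 - 95 + 8 - 7 = 11

11 dB


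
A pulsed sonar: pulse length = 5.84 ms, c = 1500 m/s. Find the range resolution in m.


4.38 m


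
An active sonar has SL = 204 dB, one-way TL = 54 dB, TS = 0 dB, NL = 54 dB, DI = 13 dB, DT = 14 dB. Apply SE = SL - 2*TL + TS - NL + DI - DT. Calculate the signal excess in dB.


41 dB


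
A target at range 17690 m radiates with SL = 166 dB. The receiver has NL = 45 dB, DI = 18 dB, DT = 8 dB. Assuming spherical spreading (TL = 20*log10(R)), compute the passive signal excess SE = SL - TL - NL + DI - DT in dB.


Step 1: TL = 20*log10(17690) = 84.95 dB
Step 2: SE = 166 - 84.95 - 45 + 18 - 8 = 46.05

46.05 dB


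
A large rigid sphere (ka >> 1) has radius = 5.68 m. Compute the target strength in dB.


TS = 10*log10(5.68^2 / 4) = 10*log10(8.0656) = 9.07

9.07 dB


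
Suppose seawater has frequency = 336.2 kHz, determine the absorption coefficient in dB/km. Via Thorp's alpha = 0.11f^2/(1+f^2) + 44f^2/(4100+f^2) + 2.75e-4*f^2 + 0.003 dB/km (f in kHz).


f^2 = 113030.44
alpha = 0.11*113030.44/(1+113030.44) + 44*113030.44/(4100+113030.44) + 2.75e-4*113030.44 + 0.003 = 73.656

73.656 dB/km


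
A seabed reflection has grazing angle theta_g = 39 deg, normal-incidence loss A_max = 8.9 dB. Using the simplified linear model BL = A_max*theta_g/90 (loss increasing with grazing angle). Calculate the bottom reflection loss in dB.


3.86 dB


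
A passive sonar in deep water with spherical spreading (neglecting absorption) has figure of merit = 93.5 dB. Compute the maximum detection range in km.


47.32 km


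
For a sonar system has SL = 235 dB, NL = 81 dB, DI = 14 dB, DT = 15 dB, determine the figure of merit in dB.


FOM = SL - NL + DI - DT = 235 - 81 + 14 - 15 = 153

153 dB


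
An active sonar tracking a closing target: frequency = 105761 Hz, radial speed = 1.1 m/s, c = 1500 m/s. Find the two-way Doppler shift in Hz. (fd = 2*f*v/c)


fd = 2*f*v/c = 2 * 105761 * 1.1 / 1500 = 155.12

155.12 Hz


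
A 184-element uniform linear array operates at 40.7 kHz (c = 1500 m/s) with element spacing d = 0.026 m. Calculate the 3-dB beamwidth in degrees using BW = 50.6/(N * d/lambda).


Step 1: lambda = 1500/40700 = 0.03686 m
Step 2: d/lambda = 0.026/0.03686 = 0.7054
Step 3: BW = 50.6/(N * d/lambda) = 50.6/(184 * 0.7054) = 0.39

0.39 deg


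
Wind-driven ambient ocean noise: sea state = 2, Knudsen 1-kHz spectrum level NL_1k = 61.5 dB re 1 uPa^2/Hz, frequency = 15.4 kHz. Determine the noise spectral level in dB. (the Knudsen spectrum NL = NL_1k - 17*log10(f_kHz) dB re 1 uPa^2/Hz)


NL = NL_1k - 17*log10(f_kHz) = 61.5 - 17*log10(15.4) = 61.5 - (20.19) = 41.31

41.31 dB


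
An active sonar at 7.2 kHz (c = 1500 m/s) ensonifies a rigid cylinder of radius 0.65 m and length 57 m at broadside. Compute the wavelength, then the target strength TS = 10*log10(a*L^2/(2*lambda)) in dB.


Step 1: lambda = c/f = 1500/7200 = 0.20833 m
Step 2: TS = 10*log10(a*L^2/(2*lambda)) = 10*log10(0.65*57^2/(2*0.20833)) = 37.05

37.05 dB


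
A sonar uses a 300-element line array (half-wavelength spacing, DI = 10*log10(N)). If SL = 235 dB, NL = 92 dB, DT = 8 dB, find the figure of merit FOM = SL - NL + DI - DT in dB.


Step 1: DI = 10*log10(300) = 24.77 dB
Step 2: FOM = SL - NL + DI - DT = 235 - 92 + 24.77 - 8 = 159.77

159.77 dB


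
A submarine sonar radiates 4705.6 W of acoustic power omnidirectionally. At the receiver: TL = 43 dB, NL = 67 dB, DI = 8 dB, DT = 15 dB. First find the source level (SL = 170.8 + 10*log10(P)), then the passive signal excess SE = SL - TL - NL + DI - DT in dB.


Step 1: SL = 170.8 + 10*log10(4705.6) = 207.53 dB
Step 2: SE = SL - TL - NL + DI - DT = 207.53 - 43 - 67 + 8 - 15 = 90.53

90.53 dB


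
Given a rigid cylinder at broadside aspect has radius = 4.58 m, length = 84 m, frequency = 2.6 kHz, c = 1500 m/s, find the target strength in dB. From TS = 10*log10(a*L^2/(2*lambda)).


44.47 dB


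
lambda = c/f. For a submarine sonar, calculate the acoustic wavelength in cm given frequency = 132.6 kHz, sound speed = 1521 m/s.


1.15 cm


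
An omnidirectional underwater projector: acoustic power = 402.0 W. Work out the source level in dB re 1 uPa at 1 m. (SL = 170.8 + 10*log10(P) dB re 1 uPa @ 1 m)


SL = 170.8 + 10*log10(402.0) = 170.8 + 26.04 = 196.84

196.84 dB


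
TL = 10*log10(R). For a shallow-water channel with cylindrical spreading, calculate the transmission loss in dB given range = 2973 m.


34.73 dB


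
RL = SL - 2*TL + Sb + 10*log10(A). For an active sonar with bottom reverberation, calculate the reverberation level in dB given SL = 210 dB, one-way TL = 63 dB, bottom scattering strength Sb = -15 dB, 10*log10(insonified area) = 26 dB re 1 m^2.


RL = SL - 2*TL + Sb + 10*log10(A) = 210 - 2*63 + (-15) + 26 = 95

95 dB


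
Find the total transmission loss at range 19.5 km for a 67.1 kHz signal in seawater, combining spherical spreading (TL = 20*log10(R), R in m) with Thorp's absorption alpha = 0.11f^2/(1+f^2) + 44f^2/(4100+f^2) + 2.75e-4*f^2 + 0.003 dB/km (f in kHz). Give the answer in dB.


561.22 dB


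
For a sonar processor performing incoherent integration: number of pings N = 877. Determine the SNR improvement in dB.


14.71 dB


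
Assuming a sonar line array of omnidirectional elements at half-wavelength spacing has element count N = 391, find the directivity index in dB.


DI = 10*log10(391) = 25.92

25.92 dB


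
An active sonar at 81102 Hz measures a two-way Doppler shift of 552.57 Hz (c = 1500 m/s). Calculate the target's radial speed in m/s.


5.11 m/s


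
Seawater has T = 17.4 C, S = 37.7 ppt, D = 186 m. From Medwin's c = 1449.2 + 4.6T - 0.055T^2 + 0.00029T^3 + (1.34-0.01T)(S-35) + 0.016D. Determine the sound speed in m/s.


1520.24 m/s


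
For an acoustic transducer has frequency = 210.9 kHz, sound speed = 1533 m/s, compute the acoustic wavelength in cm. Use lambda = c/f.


lambda = c/f = 1533 / 210900 = 0.0073 m = 0.73 cm

0.73 cm


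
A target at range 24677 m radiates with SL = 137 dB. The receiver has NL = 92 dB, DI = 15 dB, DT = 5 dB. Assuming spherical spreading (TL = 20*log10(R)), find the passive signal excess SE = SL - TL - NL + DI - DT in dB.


Step 1: TL = 20*log10(24677) = 87.85 dB
Step 2: SE = 137 - 87.85 - 92 + 15 - 5 = -32.85

-32.85 dB


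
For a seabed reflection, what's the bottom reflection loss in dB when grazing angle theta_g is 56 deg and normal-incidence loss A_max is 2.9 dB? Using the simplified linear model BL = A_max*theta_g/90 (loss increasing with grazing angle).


1.8 dB


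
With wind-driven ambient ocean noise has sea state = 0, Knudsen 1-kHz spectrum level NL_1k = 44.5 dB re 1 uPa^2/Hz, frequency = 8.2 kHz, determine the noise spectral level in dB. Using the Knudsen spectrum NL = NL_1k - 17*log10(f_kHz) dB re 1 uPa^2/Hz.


NL = NL_1k - 17*log10(f_kHz) = 44.5 - 17*log10(8.2) = 44.5 - (15.53) = 28.97

28.97 dB


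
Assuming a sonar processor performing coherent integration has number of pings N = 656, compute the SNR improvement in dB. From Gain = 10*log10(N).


Gain = 10*log10(656) = 28.17

28.17 dB


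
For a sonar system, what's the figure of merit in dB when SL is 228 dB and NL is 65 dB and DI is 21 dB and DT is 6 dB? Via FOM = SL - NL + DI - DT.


FOM = SL - NL + DI - DT = 228 - 65 + 21 - 6 = 178

178 dB


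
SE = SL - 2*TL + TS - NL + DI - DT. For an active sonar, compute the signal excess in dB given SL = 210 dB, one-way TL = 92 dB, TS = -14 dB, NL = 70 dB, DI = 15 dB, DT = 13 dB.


SE = SL - 2*TL + TS - NL + DI - DT = 210 - 2*92 + (-14) - 70 + 15 - 13 = -56

-56 dB


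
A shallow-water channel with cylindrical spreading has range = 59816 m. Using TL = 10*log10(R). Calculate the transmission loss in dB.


TL = 10*log10(59816) = 47.77

47.77 dB


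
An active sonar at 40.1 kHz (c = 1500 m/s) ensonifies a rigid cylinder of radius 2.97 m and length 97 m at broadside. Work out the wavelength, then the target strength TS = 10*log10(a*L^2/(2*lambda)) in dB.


Step 1: lambda = c/f = 1500/40100 = 0.03741 m
Step 2: TS = 10*log10(a*L^2/(2*lambda)) = 10*log10(2.97*97^2/(2*0.03741)) = 55.72

55.72 dB


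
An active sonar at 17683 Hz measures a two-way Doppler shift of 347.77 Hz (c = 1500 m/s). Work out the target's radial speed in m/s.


14.75 m/s


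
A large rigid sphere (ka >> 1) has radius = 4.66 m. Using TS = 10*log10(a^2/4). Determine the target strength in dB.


TS = 10*log10(4.66^2 / 4) = 10*log10(5.4289) = 7.35

7.35 dB


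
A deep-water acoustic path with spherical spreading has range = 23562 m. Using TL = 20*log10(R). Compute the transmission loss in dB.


TL = 20*log10(23562) = 87.44

87.44 dB


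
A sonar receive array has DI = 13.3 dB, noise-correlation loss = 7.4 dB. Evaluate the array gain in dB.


5.9 dB


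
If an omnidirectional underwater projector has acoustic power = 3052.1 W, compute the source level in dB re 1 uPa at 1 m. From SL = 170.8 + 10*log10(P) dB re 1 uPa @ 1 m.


SL = 170.8 + 10*log10(3052.1) = 170.8 + 34.85 = 205.65

205.65 dB


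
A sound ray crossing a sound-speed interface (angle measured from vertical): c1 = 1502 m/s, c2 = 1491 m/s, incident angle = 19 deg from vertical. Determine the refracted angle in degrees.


sin(theta2) = (c2/c1)*sin(theta1) = (1491/1502)*sin(19 deg) = 0.32318
theta2 = arcsin(0.32318) = 18.86

18.86 deg


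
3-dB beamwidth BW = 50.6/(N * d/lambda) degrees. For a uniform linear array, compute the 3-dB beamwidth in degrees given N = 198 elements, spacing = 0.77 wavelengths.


0.33 deg


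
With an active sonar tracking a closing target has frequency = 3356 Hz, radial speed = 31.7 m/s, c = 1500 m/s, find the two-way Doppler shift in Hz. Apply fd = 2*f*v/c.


141.85 Hz


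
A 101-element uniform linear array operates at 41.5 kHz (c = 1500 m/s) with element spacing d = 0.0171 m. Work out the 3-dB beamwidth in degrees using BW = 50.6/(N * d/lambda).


Step 1: lambda = 1500/41500 = 0.03614 m
Step 2: d/lambda = 0.0171/0.03614 = 0.4732
Step 3: BW = 50.6/(N * d/lambda) = 50.6/(101 * 0.4732) = 1.06

1.06 deg
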